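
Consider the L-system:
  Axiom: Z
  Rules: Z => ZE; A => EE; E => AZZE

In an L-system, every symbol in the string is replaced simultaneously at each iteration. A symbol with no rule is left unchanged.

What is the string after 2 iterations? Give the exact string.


Answer: ZEAZZE

Derivation:
Step 0: Z
Step 1: ZE
Step 2: ZEAZZE


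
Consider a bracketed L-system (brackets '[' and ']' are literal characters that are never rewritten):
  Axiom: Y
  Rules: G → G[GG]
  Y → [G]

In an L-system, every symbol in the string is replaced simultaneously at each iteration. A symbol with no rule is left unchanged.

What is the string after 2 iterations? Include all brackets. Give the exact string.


Step 0: Y
Step 1: [G]
Step 2: [G[GG]]

Answer: [G[GG]]


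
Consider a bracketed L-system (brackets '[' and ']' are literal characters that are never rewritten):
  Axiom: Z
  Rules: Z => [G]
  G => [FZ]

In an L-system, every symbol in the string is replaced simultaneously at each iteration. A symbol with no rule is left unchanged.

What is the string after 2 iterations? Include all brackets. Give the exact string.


Step 0: Z
Step 1: [G]
Step 2: [[FZ]]

Answer: [[FZ]]


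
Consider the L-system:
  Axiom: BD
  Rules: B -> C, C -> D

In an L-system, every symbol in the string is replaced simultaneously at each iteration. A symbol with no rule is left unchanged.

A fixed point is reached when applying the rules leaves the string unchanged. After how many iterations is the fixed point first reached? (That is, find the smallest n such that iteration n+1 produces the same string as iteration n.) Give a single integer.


Answer: 2

Derivation:
Step 0: BD
Step 1: CD
Step 2: DD
Step 3: DD  (unchanged — fixed point at step 2)


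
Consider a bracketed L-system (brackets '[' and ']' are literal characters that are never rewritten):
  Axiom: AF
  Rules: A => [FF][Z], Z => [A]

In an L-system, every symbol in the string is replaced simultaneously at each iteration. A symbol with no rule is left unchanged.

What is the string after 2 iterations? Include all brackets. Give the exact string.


Step 0: AF
Step 1: [FF][Z]F
Step 2: [FF][[A]]F

Answer: [FF][[A]]F


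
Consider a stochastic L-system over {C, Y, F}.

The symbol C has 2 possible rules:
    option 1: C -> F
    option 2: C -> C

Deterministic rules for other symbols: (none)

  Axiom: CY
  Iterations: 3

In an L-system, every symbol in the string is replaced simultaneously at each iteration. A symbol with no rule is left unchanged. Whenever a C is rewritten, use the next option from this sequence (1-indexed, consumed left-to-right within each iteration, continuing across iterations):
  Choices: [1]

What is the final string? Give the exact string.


Answer: FY

Derivation:
Step 0: CY
Step 1: FY  (used choices [1])
Step 2: FY  (used choices [])
Step 3: FY  (used choices [])


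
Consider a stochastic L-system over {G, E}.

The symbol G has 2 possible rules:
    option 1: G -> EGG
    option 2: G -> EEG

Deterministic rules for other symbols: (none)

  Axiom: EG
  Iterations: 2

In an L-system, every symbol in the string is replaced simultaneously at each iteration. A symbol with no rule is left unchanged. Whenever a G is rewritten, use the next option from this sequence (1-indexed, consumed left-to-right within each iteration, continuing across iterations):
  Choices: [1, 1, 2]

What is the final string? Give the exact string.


Answer: EEEGGEEG

Derivation:
Step 0: EG
Step 1: EEGG  (used choices [1])
Step 2: EEEGGEEG  (used choices [1, 2])


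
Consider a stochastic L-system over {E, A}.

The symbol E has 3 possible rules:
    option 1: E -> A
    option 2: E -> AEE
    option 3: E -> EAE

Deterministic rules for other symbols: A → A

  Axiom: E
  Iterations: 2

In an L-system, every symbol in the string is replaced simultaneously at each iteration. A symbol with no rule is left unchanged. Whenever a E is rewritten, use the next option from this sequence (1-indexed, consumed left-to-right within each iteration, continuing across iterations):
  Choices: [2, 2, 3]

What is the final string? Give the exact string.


Answer: AAEEEAE

Derivation:
Step 0: E
Step 1: AEE  (used choices [2])
Step 2: AAEEEAE  (used choices [2, 3])


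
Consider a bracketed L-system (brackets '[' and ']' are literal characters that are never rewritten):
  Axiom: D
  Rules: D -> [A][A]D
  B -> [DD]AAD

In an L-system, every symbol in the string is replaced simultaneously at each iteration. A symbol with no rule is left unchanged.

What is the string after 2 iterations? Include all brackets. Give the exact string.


Step 0: D
Step 1: [A][A]D
Step 2: [A][A][A][A]D

Answer: [A][A][A][A]D


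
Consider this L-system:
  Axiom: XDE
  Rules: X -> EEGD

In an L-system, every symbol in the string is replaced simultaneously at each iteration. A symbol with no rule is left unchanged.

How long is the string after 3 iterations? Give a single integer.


Answer: 6

Derivation:
Step 0: length = 3
Step 1: length = 6
Step 2: length = 6
Step 3: length = 6


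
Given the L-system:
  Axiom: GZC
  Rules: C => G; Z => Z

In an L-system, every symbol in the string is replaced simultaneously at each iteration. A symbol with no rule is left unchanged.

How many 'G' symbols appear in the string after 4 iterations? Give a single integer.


Answer: 2

Derivation:
Step 0: GZC  (1 'G')
Step 1: GZG  (2 'G')
Step 2: GZG  (2 'G')
Step 3: GZG  (2 'G')
Step 4: GZG  (2 'G')


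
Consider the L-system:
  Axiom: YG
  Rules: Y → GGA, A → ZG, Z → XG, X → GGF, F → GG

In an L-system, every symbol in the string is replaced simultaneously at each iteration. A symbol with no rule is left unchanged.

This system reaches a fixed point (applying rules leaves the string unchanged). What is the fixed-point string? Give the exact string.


Step 0: YG
Step 1: GGAG
Step 2: GGZGG
Step 3: GGXGGG
Step 4: GGGGFGGG
Step 5: GGGGGGGGG
Step 6: GGGGGGGGG  (unchanged — fixed point at step 5)

Answer: GGGGGGGGG


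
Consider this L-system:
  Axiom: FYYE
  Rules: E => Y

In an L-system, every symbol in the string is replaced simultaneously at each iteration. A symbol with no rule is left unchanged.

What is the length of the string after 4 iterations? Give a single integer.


Answer: 4

Derivation:
Step 0: length = 4
Step 1: length = 4
Step 2: length = 4
Step 3: length = 4
Step 4: length = 4


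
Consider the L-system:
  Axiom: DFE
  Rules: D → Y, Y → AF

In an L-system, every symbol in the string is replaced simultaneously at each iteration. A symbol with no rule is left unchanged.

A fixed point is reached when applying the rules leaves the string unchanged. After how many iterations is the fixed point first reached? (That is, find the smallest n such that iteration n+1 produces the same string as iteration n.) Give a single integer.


Answer: 2

Derivation:
Step 0: DFE
Step 1: YFE
Step 2: AFFE
Step 3: AFFE  (unchanged — fixed point at step 2)


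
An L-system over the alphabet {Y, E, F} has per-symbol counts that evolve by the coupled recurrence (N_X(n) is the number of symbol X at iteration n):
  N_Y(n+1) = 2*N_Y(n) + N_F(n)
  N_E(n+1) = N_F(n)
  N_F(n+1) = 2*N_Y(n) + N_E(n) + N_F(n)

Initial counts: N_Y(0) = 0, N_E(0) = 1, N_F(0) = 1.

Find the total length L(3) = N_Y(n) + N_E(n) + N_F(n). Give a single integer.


Answer: 33

Derivation:
Step 0: N_Y=0, N_E=1, N_F=1, L=2
Step 1: N_Y=1, N_E=1, N_F=2, L=4
Step 2: N_Y=4, N_E=2, N_F=5, L=11
Step 3: N_Y=13, N_E=5, N_F=15, L=33


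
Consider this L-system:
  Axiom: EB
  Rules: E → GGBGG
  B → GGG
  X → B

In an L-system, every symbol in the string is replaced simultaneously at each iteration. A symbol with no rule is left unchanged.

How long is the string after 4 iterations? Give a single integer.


Step 0: length = 2
Step 1: length = 8
Step 2: length = 10
Step 3: length = 10
Step 4: length = 10

Answer: 10


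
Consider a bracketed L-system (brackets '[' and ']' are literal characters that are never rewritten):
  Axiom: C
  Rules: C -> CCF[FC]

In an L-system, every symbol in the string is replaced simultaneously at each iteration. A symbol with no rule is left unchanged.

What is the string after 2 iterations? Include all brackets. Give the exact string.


Answer: CCF[FC]CCF[FC]F[FCCF[FC]]

Derivation:
Step 0: C
Step 1: CCF[FC]
Step 2: CCF[FC]CCF[FC]F[FCCF[FC]]


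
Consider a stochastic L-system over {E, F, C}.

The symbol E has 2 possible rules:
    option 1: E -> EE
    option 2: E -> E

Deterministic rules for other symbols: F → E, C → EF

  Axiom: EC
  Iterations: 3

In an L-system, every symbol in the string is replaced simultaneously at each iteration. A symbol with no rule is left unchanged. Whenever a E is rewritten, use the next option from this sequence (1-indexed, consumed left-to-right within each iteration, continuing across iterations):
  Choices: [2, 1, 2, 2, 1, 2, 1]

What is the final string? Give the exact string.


Answer: EEEEEE

Derivation:
Step 0: EC
Step 1: EEF  (used choices [2])
Step 2: EEEE  (used choices [1, 2])
Step 3: EEEEEE  (used choices [2, 1, 2, 1])


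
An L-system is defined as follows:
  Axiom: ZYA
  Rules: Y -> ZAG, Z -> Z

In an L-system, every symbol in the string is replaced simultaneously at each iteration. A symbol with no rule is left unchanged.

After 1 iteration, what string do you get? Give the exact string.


Step 0: ZYA
Step 1: ZZAGA

Answer: ZZAGA


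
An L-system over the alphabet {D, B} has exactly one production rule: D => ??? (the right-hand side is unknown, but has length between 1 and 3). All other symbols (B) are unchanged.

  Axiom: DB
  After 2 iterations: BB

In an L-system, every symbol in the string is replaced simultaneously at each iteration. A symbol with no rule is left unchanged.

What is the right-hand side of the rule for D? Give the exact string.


Answer: B

Derivation:
Trying D => B:
  Step 0: DB
  Step 1: BB
  Step 2: BB
Matches the given result.


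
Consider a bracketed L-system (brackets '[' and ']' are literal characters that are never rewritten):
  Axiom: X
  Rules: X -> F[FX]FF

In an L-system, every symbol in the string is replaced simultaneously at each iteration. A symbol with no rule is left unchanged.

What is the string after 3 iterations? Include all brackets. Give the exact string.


Answer: F[FF[FF[FX]FF]FF]FF

Derivation:
Step 0: X
Step 1: F[FX]FF
Step 2: F[FF[FX]FF]FF
Step 3: F[FF[FF[FX]FF]FF]FF


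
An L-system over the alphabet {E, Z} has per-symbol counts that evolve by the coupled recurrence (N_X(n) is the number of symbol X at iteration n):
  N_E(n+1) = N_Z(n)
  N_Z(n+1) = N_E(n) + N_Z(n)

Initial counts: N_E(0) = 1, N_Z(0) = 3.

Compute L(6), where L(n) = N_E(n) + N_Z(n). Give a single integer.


Answer: 76

Derivation:
Step 0: N_E=1, N_Z=3, L=4
Step 1: N_E=3, N_Z=4, L=7
Step 2: N_E=4, N_Z=7, L=11
Step 3: N_E=7, N_Z=11, L=18
Step 4: N_E=11, N_Z=18, L=29
Step 5: N_E=18, N_Z=29, L=47
Step 6: N_E=29, N_Z=47, L=76


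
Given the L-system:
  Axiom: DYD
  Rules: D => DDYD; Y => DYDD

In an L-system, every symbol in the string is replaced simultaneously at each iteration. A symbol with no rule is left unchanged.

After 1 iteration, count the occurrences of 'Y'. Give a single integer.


Answer: 3

Derivation:
Step 0: DYD  (1 'Y')
Step 1: DDYDDYDDDDYD  (3 'Y')


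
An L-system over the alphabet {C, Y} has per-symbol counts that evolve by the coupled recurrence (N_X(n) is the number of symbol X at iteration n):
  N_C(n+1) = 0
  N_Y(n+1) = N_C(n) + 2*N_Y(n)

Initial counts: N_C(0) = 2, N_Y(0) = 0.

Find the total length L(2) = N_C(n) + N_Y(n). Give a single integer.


Step 0: N_C=2, N_Y=0, L=2
Step 1: N_C=0, N_Y=2, L=2
Step 2: N_C=0, N_Y=4, L=4

Answer: 4


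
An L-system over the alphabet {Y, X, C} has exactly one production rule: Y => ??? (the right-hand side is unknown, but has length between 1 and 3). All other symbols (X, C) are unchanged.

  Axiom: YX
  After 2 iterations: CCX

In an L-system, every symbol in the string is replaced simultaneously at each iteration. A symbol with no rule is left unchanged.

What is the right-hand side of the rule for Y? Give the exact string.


Trying Y => CC:
  Step 0: YX
  Step 1: CCX
  Step 2: CCX
Matches the given result.

Answer: CC


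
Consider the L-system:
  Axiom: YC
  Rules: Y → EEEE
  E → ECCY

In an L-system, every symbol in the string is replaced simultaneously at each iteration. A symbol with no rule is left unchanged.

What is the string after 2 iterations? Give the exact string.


Step 0: YC
Step 1: EEEEC
Step 2: ECCYECCYECCYECCYC

Answer: ECCYECCYECCYECCYC


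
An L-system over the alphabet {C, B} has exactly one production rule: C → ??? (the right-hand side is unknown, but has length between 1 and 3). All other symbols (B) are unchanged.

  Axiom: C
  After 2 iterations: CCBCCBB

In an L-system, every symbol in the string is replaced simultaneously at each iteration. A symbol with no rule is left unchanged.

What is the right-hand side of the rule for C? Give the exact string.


Trying C → CCB:
  Step 0: C
  Step 1: CCB
  Step 2: CCBCCBB
Matches the given result.

Answer: CCB


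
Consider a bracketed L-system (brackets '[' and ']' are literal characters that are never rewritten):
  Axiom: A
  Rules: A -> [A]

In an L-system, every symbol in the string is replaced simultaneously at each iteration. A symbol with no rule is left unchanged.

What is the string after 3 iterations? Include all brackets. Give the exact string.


Step 0: A
Step 1: [A]
Step 2: [[A]]
Step 3: [[[A]]]

Answer: [[[A]]]


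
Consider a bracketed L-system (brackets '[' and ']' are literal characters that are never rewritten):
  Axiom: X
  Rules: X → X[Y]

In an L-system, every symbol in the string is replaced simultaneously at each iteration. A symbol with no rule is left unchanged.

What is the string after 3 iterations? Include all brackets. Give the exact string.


Answer: X[Y][Y][Y]

Derivation:
Step 0: X
Step 1: X[Y]
Step 2: X[Y][Y]
Step 3: X[Y][Y][Y]


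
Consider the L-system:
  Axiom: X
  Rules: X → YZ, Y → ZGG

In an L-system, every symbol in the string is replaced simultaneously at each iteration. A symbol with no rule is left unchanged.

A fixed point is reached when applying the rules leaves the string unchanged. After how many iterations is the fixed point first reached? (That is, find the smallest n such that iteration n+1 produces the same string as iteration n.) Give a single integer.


Answer: 2

Derivation:
Step 0: X
Step 1: YZ
Step 2: ZGGZ
Step 3: ZGGZ  (unchanged — fixed point at step 2)


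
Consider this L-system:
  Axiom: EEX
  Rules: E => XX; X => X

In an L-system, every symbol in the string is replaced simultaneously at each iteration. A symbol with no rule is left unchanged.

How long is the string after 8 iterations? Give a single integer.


Step 0: length = 3
Step 1: length = 5
Step 2: length = 5
Step 3: length = 5
Step 4: length = 5
Step 5: length = 5
Step 6: length = 5
Step 7: length = 5
Step 8: length = 5

Answer: 5


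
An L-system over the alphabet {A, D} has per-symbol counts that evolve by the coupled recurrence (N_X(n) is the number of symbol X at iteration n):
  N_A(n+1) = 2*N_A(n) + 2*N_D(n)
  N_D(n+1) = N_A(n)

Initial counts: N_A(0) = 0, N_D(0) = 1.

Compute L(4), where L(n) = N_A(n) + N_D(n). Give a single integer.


Answer: 44

Derivation:
Step 0: N_A=0, N_D=1, L=1
Step 1: N_A=2, N_D=0, L=2
Step 2: N_A=4, N_D=2, L=6
Step 3: N_A=12, N_D=4, L=16
Step 4: N_A=32, N_D=12, L=44


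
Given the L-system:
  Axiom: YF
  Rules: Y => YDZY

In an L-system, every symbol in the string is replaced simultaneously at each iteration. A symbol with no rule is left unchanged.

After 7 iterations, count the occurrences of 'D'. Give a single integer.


Answer: 127

Derivation:
Step 0: YF  (0 'D')
Step 1: YDZYF  (1 'D')
Step 2: YDZYDZYDZYF  (3 'D')
Step 3: YDZYDZYDZYDZYDZYDZYDZYF  (7 'D')
Step 4: YDZYDZYDZYDZYDZYDZYDZYDZYDZYDZYDZYDZYDZYDZYDZYF  (15 'D')
Step 5: YDZYDZYDZYDZYDZYDZYDZYDZYDZYDZYDZYDZYDZYDZYDZYDZYDZYDZYDZYDZYDZYDZYDZYDZYDZYDZYDZYDZYDZYDZYDZYF  (31 'D')
Step 6: YDZYDZYDZYDZYDZYDZYDZYDZYDZYDZYDZYDZYDZYDZYDZYDZYDZYDZYDZYDZYDZYDZYDZYDZYDZYDZYDZYDZYDZYDZYDZYDZYDZYDZYDZYDZYDZYDZYDZYDZYDZYDZYDZYDZYDZYDZYDZYDZYDZYDZYDZYDZYDZYDZYDZYDZYDZYDZYDZYDZYDZYDZYDZYF  (63 'D')
Step 7: YDZYDZYDZYDZYDZYDZYDZYDZYDZYDZYDZYDZYDZYDZYDZYDZYDZYDZYDZYDZYDZYDZYDZYDZYDZYDZYDZYDZYDZYDZYDZYDZYDZYDZYDZYDZYDZYDZYDZYDZYDZYDZYDZYDZYDZYDZYDZYDZYDZYDZYDZYDZYDZYDZYDZYDZYDZYDZYDZYDZYDZYDZYDZYDZYDZYDZYDZYDZYDZYDZYDZYDZYDZYDZYDZYDZYDZYDZYDZYDZYDZYDZYDZYDZYDZYDZYDZYDZYDZYDZYDZYDZYDZYDZYDZYDZYDZYDZYDZYDZYDZYDZYDZYDZYDZYDZYDZYDZYDZYDZYDZYDZYDZYDZYDZYDZYDZYDZYDZYDZYDZYDZYDZYDZYDZYDZYDZYF  (127 'D')


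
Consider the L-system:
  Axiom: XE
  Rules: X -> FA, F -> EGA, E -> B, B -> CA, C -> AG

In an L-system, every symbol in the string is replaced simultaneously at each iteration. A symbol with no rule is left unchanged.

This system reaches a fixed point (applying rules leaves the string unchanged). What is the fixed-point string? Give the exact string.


Step 0: XE
Step 1: FAB
Step 2: EGAACA
Step 3: BGAAAGA
Step 4: CAGAAAGA
Step 5: AGAGAAAGA
Step 6: AGAGAAAGA  (unchanged — fixed point at step 5)

Answer: AGAGAAAGA


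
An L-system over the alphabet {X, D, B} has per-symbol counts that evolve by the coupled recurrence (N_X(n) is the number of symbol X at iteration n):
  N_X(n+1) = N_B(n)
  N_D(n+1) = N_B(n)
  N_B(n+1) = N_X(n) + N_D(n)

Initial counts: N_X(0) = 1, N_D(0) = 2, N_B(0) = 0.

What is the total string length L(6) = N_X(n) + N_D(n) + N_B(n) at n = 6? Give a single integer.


Step 0: N_X=1, N_D=2, N_B=0, L=3
Step 1: N_X=0, N_D=0, N_B=3, L=3
Step 2: N_X=3, N_D=3, N_B=0, L=6
Step 3: N_X=0, N_D=0, N_B=6, L=6
Step 4: N_X=6, N_D=6, N_B=0, L=12
Step 5: N_X=0, N_D=0, N_B=12, L=12
Step 6: N_X=12, N_D=12, N_B=0, L=24

Answer: 24


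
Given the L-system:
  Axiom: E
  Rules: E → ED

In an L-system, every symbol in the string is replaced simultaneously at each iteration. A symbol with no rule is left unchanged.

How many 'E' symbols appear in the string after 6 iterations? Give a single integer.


Step 0: E  (1 'E')
Step 1: ED  (1 'E')
Step 2: EDD  (1 'E')
Step 3: EDDD  (1 'E')
Step 4: EDDDD  (1 'E')
Step 5: EDDDDD  (1 'E')
Step 6: EDDDDDD  (1 'E')

Answer: 1


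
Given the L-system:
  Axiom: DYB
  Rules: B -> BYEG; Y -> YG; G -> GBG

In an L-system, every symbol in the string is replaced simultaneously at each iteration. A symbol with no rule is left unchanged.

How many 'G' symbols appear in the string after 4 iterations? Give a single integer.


Answer: 56

Derivation:
Step 0: DYB  (0 'G')
Step 1: DYGBYEG  (2 'G')
Step 2: DYGGBGBYEGYGEGBG  (7 'G')
Step 3: DYGGBGGBGBYEGGBGBYEGYGEGBGYGGBGEGBGBYEGGBG  (20 'G')
Step 4: DYGGBGGBGBYEGGBGGBGBYEGGBGBYEGYGEGBGGBGBYEGGBGBYEGYGEGBGYGGBGEGBGBYEGGBGYGGBGGBGBYEGGBGEGBGBYEGGBGBYEGYGEGBGGBGBYEGGBG  (56 'G')


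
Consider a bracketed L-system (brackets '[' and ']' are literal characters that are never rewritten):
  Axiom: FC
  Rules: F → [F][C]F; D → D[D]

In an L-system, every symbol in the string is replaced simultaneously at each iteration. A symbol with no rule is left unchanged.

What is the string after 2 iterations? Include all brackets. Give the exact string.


Step 0: FC
Step 1: [F][C]FC
Step 2: [[F][C]F][C][F][C]FC

Answer: [[F][C]F][C][F][C]FC


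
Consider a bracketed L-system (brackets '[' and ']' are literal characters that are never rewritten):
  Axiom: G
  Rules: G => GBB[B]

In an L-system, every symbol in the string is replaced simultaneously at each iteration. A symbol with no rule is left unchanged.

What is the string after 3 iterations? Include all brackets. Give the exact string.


Answer: GBB[B]BB[B]BB[B]

Derivation:
Step 0: G
Step 1: GBB[B]
Step 2: GBB[B]BB[B]
Step 3: GBB[B]BB[B]BB[B]


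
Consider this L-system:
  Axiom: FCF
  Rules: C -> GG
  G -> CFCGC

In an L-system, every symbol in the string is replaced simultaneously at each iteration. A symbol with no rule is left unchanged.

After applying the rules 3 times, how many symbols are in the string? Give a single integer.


Step 0: length = 3
Step 1: length = 4
Step 2: length = 12
Step 3: length = 26

Answer: 26


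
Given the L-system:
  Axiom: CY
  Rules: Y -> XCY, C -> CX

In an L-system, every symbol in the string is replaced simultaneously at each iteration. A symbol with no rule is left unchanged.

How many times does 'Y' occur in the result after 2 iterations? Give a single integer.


Answer: 1

Derivation:
Step 0: CY  (1 'Y')
Step 1: CXXCY  (1 'Y')
Step 2: CXXXCXXCY  (1 'Y')


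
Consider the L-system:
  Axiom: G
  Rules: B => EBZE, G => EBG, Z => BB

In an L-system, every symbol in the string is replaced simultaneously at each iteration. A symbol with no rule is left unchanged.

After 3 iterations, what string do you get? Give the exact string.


Step 0: G
Step 1: EBG
Step 2: EEBZEEBG
Step 3: EEEBZEBBEEEBZEEBG

Answer: EEEBZEBBEEEBZEEBG


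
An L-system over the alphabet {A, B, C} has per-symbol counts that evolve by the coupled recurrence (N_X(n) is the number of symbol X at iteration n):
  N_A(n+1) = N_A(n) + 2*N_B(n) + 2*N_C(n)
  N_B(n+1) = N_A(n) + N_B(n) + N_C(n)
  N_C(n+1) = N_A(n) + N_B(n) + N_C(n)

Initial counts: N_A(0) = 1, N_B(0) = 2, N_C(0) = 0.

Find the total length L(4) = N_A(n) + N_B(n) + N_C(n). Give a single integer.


Answer: 495

Derivation:
Step 0: N_A=1, N_B=2, N_C=0, L=3
Step 1: N_A=5, N_B=3, N_C=3, L=11
Step 2: N_A=17, N_B=11, N_C=11, L=39
Step 3: N_A=61, N_B=39, N_C=39, L=139
Step 4: N_A=217, N_B=139, N_C=139, L=495


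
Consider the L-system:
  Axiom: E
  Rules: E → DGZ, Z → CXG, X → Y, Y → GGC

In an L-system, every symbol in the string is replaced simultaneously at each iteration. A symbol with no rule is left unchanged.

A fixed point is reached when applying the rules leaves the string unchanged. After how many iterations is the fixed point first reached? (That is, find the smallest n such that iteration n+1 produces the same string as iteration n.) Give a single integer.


Step 0: E
Step 1: DGZ
Step 2: DGCXG
Step 3: DGCYG
Step 4: DGCGGCG
Step 5: DGCGGCG  (unchanged — fixed point at step 4)

Answer: 4


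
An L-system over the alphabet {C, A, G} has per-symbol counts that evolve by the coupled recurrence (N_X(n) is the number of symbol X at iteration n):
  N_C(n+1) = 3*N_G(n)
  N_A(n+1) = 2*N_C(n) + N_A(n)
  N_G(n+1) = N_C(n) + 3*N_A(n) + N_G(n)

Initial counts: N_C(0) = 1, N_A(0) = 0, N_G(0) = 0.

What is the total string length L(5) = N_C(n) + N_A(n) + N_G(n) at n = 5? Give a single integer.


Answer: 588

Derivation:
Step 0: N_C=1, N_A=0, N_G=0, L=1
Step 1: N_C=0, N_A=2, N_G=1, L=3
Step 2: N_C=3, N_A=2, N_G=7, L=12
Step 3: N_C=21, N_A=8, N_G=16, L=45
Step 4: N_C=48, N_A=50, N_G=61, L=159
Step 5: N_C=183, N_A=146, N_G=259, L=588


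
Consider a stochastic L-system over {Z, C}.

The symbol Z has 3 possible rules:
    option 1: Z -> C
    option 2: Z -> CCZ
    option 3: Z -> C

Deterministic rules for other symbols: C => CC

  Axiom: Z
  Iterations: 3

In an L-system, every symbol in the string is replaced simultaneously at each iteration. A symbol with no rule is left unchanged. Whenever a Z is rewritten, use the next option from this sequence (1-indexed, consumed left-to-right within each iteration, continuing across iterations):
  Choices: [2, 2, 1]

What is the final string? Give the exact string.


Answer: CCCCCCCCCCCCC

Derivation:
Step 0: Z
Step 1: CCZ  (used choices [2])
Step 2: CCCCCCZ  (used choices [2])
Step 3: CCCCCCCCCCCCC  (used choices [1])


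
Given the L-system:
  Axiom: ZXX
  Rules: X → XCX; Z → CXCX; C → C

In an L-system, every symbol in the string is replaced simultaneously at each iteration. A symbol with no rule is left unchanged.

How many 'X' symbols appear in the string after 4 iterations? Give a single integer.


Step 0: ZXX  (2 'X')
Step 1: CXCXXCXXCX  (6 'X')
Step 2: CXCXCXCXXCXCXCXXCXCXCX  (12 'X')
Step 3: CXCXCXCXCXCXCXCXXCXCXCXCXCXCXCXXCXCXCXCXCXCXCX  (24 'X')
Step 4: CXCXCXCXCXCXCXCXCXCXCXCXCXCXCXCXXCXCXCXCXCXCXCXCXCXCXCXCXCXCXCXXCXCXCXCXCXCXCXCXCXCXCXCXCXCXCX  (48 'X')

Answer: 48


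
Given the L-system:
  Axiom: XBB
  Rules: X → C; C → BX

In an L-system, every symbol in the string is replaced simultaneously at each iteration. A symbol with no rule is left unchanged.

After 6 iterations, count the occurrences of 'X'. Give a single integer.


Answer: 1

Derivation:
Step 0: XBB  (1 'X')
Step 1: CBB  (0 'X')
Step 2: BXBB  (1 'X')
Step 3: BCBB  (0 'X')
Step 4: BBXBB  (1 'X')
Step 5: BBCBB  (0 'X')
Step 6: BBBXBB  (1 'X')


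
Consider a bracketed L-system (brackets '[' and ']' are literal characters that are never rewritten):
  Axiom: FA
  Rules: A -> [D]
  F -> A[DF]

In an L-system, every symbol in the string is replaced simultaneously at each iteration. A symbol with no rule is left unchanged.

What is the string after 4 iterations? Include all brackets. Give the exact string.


Step 0: FA
Step 1: A[DF][D]
Step 2: [D][DA[DF]][D]
Step 3: [D][D[D][DA[DF]]][D]
Step 4: [D][D[D][D[D][DA[DF]]]][D]

Answer: [D][D[D][D[D][DA[DF]]]][D]


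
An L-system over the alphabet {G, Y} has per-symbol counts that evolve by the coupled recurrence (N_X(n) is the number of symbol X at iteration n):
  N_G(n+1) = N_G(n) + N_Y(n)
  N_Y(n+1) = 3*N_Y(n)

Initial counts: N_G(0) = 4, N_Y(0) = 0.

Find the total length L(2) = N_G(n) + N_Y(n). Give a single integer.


Answer: 4

Derivation:
Step 0: N_G=4, N_Y=0, L=4
Step 1: N_G=4, N_Y=0, L=4
Step 2: N_G=4, N_Y=0, L=4


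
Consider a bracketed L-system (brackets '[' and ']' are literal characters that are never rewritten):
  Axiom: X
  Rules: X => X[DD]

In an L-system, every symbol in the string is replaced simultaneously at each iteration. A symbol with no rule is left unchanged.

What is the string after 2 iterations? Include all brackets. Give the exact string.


Answer: X[DD][DD]

Derivation:
Step 0: X
Step 1: X[DD]
Step 2: X[DD][DD]


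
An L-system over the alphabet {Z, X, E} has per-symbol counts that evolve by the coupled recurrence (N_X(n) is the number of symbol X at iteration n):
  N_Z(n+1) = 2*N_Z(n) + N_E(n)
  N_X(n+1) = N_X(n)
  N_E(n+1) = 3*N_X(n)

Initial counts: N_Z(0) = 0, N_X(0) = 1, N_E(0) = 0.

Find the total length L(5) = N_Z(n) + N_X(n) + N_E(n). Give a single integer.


Answer: 49

Derivation:
Step 0: N_Z=0, N_X=1, N_E=0, L=1
Step 1: N_Z=0, N_X=1, N_E=3, L=4
Step 2: N_Z=3, N_X=1, N_E=3, L=7
Step 3: N_Z=9, N_X=1, N_E=3, L=13
Step 4: N_Z=21, N_X=1, N_E=3, L=25
Step 5: N_Z=45, N_X=1, N_E=3, L=49


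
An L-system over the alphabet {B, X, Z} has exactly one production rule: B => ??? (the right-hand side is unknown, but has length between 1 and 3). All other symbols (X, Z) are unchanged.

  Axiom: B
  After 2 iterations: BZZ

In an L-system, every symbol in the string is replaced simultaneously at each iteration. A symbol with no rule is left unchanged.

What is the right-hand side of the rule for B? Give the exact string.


Answer: BZ

Derivation:
Trying B => BZ:
  Step 0: B
  Step 1: BZ
  Step 2: BZZ
Matches the given result.


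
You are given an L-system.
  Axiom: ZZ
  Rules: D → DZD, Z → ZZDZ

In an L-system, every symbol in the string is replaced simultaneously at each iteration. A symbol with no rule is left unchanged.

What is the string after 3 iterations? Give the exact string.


Answer: ZZDZZZDZDZDZZDZZZDZZZDZDZDZZDZDZDZZDZDZDZZDZZZDZDZDZZDZZZDZZZDZDZDZZDZZZDZZZDZDZDZZDZDZDZZDZDZDZZDZZZDZDZDZZDZ

Derivation:
Step 0: ZZ
Step 1: ZZDZZZDZ
Step 2: ZZDZZZDZDZDZZDZZZDZZZDZDZDZZDZ
Step 3: ZZDZZZDZDZDZZDZZZDZZZDZDZDZZDZDZDZZDZDZDZZDZZZDZDZDZZDZZZDZZZDZDZDZZDZZZDZZZDZDZDZZDZDZDZZDZDZDZZDZZZDZDZDZZDZ


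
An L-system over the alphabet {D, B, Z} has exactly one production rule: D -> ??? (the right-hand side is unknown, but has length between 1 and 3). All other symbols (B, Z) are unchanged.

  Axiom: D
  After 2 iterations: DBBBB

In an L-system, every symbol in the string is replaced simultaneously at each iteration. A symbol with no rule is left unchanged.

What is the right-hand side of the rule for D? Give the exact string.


Answer: DBB

Derivation:
Trying D -> DBB:
  Step 0: D
  Step 1: DBB
  Step 2: DBBBB
Matches the given result.


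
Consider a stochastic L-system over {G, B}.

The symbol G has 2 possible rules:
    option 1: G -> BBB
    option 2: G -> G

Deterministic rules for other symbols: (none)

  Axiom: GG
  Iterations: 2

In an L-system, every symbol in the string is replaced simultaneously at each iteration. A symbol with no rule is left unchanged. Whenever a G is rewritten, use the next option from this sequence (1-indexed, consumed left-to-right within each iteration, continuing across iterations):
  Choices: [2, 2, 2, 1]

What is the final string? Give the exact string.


Answer: GBBB

Derivation:
Step 0: GG
Step 1: GG  (used choices [2, 2])
Step 2: GBBB  (used choices [2, 1])


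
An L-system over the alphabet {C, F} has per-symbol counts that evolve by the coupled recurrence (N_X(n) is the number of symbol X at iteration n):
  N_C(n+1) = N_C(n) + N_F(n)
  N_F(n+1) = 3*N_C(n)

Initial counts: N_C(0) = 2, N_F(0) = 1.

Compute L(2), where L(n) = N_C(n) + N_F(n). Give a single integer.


Answer: 18

Derivation:
Step 0: N_C=2, N_F=1, L=3
Step 1: N_C=3, N_F=6, L=9
Step 2: N_C=9, N_F=9, L=18


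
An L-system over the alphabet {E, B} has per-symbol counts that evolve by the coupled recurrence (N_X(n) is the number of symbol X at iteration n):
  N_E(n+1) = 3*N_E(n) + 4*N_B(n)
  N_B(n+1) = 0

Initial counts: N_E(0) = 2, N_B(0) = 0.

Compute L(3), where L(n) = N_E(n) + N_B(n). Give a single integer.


Answer: 54

Derivation:
Step 0: N_E=2, N_B=0, L=2
Step 1: N_E=6, N_B=0, L=6
Step 2: N_E=18, N_B=0, L=18
Step 3: N_E=54, N_B=0, L=54


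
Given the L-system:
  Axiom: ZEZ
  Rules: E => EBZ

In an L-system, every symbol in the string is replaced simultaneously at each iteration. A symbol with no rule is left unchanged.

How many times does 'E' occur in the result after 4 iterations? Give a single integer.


Step 0: ZEZ  (1 'E')
Step 1: ZEBZZ  (1 'E')
Step 2: ZEBZBZZ  (1 'E')
Step 3: ZEBZBZBZZ  (1 'E')
Step 4: ZEBZBZBZBZZ  (1 'E')

Answer: 1


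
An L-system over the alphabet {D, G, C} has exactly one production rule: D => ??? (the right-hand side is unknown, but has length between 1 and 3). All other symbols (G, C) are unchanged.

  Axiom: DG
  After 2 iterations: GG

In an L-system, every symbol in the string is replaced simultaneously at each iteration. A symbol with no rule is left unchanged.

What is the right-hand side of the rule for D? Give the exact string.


Answer: G

Derivation:
Trying D => G:
  Step 0: DG
  Step 1: GG
  Step 2: GG
Matches the given result.


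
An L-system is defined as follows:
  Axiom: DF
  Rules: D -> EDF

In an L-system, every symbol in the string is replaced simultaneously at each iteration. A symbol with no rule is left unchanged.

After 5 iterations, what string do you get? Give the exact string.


Step 0: DF
Step 1: EDFF
Step 2: EEDFFF
Step 3: EEEDFFFF
Step 4: EEEEDFFFFF
Step 5: EEEEEDFFFFFF

Answer: EEEEEDFFFFFF


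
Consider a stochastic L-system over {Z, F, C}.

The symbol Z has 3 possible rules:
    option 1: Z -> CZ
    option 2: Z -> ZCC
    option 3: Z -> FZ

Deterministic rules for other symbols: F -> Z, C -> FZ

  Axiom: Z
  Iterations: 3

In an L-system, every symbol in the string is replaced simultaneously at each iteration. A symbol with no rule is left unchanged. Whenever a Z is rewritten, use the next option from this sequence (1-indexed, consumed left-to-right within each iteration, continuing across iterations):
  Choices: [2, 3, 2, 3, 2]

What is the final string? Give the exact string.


Answer: ZZCCZFZZZCC

Derivation:
Step 0: Z
Step 1: ZCC  (used choices [2])
Step 2: FZFZFZ  (used choices [3])
Step 3: ZZCCZFZZZCC  (used choices [2, 3, 2])


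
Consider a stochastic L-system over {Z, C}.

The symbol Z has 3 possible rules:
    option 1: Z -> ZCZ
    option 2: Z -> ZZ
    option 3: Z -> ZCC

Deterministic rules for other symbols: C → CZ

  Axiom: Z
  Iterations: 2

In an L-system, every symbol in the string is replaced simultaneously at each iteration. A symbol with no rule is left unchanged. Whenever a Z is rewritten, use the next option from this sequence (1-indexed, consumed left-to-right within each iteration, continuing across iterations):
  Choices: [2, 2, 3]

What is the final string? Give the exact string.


Answer: ZZZCC

Derivation:
Step 0: Z
Step 1: ZZ  (used choices [2])
Step 2: ZZZCC  (used choices [2, 3])


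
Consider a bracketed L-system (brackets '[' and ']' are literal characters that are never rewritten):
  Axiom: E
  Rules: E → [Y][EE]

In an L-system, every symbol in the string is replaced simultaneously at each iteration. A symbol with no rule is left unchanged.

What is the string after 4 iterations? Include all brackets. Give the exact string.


Answer: [Y][[Y][[Y][[Y][EE][Y][EE]][Y][[Y][EE][Y][EE]]][Y][[Y][[Y][EE][Y][EE]][Y][[Y][EE][Y][EE]]]]

Derivation:
Step 0: E
Step 1: [Y][EE]
Step 2: [Y][[Y][EE][Y][EE]]
Step 3: [Y][[Y][[Y][EE][Y][EE]][Y][[Y][EE][Y][EE]]]
Step 4: [Y][[Y][[Y][[Y][EE][Y][EE]][Y][[Y][EE][Y][EE]]][Y][[Y][[Y][EE][Y][EE]][Y][[Y][EE][Y][EE]]]]


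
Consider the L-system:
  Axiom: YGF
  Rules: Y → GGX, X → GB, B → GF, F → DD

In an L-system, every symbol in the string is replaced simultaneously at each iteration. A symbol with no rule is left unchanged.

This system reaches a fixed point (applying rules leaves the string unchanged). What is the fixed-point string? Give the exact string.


Answer: GGGGDDGDD

Derivation:
Step 0: YGF
Step 1: GGXGDD
Step 2: GGGBGDD
Step 3: GGGGFGDD
Step 4: GGGGDDGDD
Step 5: GGGGDDGDD  (unchanged — fixed point at step 4)


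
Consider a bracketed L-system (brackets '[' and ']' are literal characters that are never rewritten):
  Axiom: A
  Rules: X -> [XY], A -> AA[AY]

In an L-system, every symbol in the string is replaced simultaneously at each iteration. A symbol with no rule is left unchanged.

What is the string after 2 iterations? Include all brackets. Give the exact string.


Step 0: A
Step 1: AA[AY]
Step 2: AA[AY]AA[AY][AA[AY]Y]

Answer: AA[AY]AA[AY][AA[AY]Y]


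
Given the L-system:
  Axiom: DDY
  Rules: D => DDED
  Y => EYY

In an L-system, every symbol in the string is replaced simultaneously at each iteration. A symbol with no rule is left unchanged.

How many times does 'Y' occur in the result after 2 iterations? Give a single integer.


Step 0: DDY  (1 'Y')
Step 1: DDEDDDEDEYY  (2 'Y')
Step 2: DDEDDDEDEDDEDDDEDDDEDEDDEDEEYYEYY  (4 'Y')

Answer: 4


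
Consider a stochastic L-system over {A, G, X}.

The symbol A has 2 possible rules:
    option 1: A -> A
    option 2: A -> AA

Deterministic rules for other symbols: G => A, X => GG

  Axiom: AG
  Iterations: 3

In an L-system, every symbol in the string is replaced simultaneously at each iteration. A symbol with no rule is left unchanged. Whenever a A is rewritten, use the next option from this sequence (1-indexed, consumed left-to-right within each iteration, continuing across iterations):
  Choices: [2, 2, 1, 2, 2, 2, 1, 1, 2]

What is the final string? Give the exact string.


Step 0: AG
Step 1: AAA  (used choices [2])
Step 2: AAAAA  (used choices [2, 1, 2])
Step 3: AAAAAAAA  (used choices [2, 2, 1, 1, 2])

Answer: AAAAAAAA


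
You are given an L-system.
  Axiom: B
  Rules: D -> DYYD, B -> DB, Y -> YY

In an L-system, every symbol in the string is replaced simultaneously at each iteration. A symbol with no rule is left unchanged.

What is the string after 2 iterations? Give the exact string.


Step 0: B
Step 1: DB
Step 2: DYYDDB

Answer: DYYDDB


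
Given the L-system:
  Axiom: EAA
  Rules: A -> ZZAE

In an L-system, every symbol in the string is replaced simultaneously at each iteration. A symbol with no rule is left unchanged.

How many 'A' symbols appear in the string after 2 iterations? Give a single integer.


Answer: 2

Derivation:
Step 0: EAA  (2 'A')
Step 1: EZZAEZZAE  (2 'A')
Step 2: EZZZZAEEZZZZAEE  (2 'A')


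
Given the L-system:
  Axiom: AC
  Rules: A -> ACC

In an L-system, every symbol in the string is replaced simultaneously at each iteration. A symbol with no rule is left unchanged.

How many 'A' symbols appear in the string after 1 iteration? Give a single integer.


Answer: 1

Derivation:
Step 0: AC  (1 'A')
Step 1: ACCC  (1 'A')


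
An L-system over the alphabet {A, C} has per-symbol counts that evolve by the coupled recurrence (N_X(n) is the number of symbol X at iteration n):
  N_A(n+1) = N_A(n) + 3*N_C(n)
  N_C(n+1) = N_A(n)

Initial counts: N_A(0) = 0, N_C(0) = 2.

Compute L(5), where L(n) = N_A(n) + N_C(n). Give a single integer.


Answer: 156

Derivation:
Step 0: N_A=0, N_C=2, L=2
Step 1: N_A=6, N_C=0, L=6
Step 2: N_A=6, N_C=6, L=12
Step 3: N_A=24, N_C=6, L=30
Step 4: N_A=42, N_C=24, L=66
Step 5: N_A=114, N_C=42, L=156


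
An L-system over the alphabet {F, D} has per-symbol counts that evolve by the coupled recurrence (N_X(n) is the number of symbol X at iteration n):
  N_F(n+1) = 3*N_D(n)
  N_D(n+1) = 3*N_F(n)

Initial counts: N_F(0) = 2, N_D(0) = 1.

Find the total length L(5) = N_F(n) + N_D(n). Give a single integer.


Step 0: N_F=2, N_D=1, L=3
Step 1: N_F=3, N_D=6, L=9
Step 2: N_F=18, N_D=9, L=27
Step 3: N_F=27, N_D=54, L=81
Step 4: N_F=162, N_D=81, L=243
Step 5: N_F=243, N_D=486, L=729

Answer: 729


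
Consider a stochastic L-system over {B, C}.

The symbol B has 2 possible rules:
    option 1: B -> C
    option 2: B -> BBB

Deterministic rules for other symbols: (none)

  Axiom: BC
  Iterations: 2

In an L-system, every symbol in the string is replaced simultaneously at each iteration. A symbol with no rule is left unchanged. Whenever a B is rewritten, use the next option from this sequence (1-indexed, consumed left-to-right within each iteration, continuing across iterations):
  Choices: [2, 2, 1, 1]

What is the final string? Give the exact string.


Answer: BBBCCC

Derivation:
Step 0: BC
Step 1: BBBC  (used choices [2])
Step 2: BBBCCC  (used choices [2, 1, 1])


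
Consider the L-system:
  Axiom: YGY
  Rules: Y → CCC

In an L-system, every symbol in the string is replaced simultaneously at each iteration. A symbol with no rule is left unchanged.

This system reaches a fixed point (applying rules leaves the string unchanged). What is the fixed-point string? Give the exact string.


Answer: CCCGCCC

Derivation:
Step 0: YGY
Step 1: CCCGCCC
Step 2: CCCGCCC  (unchanged — fixed point at step 1)


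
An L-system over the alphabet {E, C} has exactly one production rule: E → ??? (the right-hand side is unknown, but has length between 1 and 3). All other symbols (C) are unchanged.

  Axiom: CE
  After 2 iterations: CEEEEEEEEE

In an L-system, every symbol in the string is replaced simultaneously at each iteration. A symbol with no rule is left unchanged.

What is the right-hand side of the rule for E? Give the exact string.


Answer: EEE

Derivation:
Trying E → EEE:
  Step 0: CE
  Step 1: CEEE
  Step 2: CEEEEEEEEE
Matches the given result.


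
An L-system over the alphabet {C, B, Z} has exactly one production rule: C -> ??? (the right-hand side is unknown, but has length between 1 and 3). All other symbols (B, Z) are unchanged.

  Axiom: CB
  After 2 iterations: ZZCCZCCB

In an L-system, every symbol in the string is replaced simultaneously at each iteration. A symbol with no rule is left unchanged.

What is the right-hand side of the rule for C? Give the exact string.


Answer: ZCC

Derivation:
Trying C -> ZCC:
  Step 0: CB
  Step 1: ZCCB
  Step 2: ZZCCZCCB
Matches the given result.


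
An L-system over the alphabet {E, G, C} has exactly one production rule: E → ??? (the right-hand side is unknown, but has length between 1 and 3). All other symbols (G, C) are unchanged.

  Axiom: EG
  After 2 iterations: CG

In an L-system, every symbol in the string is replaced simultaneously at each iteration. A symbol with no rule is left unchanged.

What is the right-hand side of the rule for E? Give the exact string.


Trying E → C:
  Step 0: EG
  Step 1: CG
  Step 2: CG
Matches the given result.

Answer: C
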